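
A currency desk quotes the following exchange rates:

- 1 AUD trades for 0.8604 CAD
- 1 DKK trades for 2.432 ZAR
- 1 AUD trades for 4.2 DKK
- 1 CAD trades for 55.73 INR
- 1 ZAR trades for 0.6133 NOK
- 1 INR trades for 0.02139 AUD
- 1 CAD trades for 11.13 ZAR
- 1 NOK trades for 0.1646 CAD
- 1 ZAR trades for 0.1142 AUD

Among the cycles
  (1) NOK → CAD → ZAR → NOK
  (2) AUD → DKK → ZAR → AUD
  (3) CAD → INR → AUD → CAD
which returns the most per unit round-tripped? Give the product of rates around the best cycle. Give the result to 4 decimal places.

(1) 0.1646 × 11.13 × 0.6133 = 1.12356
(2) 4.2 × 2.432 × 0.1142 = 1.16648
(3) 55.73 × 0.02139 × 0.8604 = 1.02565
Highest is cycle (2) at 1.1665 (>1, arbitrage).

1.1665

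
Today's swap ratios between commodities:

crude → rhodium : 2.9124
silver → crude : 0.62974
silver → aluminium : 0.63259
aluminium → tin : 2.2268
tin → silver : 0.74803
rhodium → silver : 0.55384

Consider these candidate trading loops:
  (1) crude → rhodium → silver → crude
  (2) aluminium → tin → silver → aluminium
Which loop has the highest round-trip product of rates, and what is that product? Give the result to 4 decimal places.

(1) 2.9124 × 0.55384 × 0.62974 = 1.01577
(2) 2.2268 × 0.74803 × 0.63259 = 1.05371
Highest is cycle (2) at 1.0537 (>1, arbitrage).

1.0537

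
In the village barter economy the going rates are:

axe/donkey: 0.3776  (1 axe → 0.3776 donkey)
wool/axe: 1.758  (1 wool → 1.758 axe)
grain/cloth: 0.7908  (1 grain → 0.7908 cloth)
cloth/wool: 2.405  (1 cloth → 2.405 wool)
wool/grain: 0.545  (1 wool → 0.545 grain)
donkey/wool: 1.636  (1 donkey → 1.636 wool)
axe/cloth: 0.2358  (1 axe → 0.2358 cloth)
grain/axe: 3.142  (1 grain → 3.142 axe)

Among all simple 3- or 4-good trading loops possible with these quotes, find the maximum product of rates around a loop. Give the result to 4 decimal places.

wool→axe→donkey→wool: 1.758 × 0.3776 × 1.636 = 1.08601
grain→axe→donkey→wool→grain: 3.142 × 0.3776 × 1.636 × 0.545 = 1.05784
cloth→wool→grain→cloth: 2.405 × 0.545 × 0.7908 = 1.03652
cloth→wool→axe→cloth: 2.405 × 1.758 × 0.2358 = 0.99696
cloth→wool→grain→axe→cloth: 2.405 × 0.545 × 3.142 × 0.2358 = 0.97109
Maximum is wool→axe→donkey→wool at 1.0860; arbitrage exists.

1.0860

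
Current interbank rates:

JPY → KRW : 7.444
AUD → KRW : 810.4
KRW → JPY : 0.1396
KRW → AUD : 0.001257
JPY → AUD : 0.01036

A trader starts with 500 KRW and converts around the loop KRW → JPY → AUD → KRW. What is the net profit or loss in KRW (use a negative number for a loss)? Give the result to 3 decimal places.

500 KRW × 0.1396 = 69.8 JPY
69.8 JPY × 0.01036 = 0.723128 AUD
0.723128 AUD × 810.4 = 586.0229312 KRW
Net change: 586.0229312 − 500 = 86.0229312 KRW

86.023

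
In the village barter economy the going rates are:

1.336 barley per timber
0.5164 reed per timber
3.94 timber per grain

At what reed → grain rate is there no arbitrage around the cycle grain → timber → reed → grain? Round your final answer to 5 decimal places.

Known legs of the cycle: 3.94 × 0.5164 = 2.034616
For no arbitrage the full-cycle product must be 1, so the missing rate is 1 / 2.034616 ≈ 0.4914932.

0.49149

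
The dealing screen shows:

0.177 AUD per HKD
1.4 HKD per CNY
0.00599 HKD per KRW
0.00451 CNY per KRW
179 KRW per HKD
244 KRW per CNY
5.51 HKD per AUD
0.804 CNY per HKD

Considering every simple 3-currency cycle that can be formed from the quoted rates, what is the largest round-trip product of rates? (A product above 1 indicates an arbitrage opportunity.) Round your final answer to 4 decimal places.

HKD→CNY→KRW→HKD: 0.804 × 244 × 0.00599 = 1.17509
HKD→KRW→CNY→HKD: 179 × 0.00451 × 1.4 = 1.13021
Maximum is HKD→CNY→KRW→HKD at 1.1751; arbitrage exists.

1.1751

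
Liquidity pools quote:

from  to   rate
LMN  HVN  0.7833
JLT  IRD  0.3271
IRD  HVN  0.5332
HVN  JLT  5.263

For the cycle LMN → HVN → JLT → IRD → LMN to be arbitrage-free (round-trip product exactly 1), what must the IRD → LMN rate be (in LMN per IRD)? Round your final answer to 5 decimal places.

Known legs of the cycle: 0.7833 × 5.263 × 0.3271 = 1.34847233409
For no arbitrage the full-cycle product must be 1, so the missing rate is 1 / 1.34847233409 ≈ 0.7415799.

0.74158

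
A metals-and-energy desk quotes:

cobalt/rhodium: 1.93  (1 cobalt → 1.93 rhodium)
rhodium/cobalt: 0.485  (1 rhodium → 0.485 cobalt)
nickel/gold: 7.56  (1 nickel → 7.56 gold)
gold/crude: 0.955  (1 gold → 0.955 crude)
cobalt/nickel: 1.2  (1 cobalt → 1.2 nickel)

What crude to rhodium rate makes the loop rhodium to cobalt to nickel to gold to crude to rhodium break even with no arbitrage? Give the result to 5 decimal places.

0.23799

Known legs of the cycle: 0.485 × 1.2 × 7.56 × 0.955 = 4.2019236
For no arbitrage the full-cycle product must be 1, so the missing rate is 1 / 4.2019236 ≈ 0.2379862.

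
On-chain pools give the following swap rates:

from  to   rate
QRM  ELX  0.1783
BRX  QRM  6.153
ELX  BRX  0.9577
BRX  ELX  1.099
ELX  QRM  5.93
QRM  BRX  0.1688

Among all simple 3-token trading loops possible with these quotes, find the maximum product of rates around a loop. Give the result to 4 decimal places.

ELX→QRM→BRX→ELX: 5.93 × 0.1688 × 1.099 = 1.10008
ELX→BRX→QRM→ELX: 0.9577 × 6.153 × 0.1783 = 1.05067
Maximum is ELX→QRM→BRX→ELX at 1.1001; arbitrage exists.

1.1001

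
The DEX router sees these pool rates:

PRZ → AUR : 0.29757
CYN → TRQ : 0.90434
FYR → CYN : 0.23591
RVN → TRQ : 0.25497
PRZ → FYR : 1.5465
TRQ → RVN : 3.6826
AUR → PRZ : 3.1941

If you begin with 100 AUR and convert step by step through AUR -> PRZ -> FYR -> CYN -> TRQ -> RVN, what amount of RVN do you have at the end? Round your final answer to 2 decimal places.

388.09

100 AUR × 3.1941 = 319.41 PRZ
319.41 PRZ × 1.5465 = 493.967565 FYR
493.967565 FYR × 0.23591 = 116.53188825915 CYN
116.53188825915 CYN × 0.90434 = 105.384447828279711 TRQ
105.384447828279711 TRQ × 3.6826 = 388.0887675724228637286 RVN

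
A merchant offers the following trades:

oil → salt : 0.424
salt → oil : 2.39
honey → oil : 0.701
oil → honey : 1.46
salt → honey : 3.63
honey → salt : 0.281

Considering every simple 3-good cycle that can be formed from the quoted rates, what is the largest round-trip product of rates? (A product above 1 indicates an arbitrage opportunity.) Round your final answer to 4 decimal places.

1.0789

honey→oil→salt→honey: 0.701 × 0.424 × 3.63 = 1.07892
honey→salt→oil→honey: 0.281 × 2.39 × 1.46 = 0.98052
Maximum is honey→oil→salt→honey at 1.0789; arbitrage exists.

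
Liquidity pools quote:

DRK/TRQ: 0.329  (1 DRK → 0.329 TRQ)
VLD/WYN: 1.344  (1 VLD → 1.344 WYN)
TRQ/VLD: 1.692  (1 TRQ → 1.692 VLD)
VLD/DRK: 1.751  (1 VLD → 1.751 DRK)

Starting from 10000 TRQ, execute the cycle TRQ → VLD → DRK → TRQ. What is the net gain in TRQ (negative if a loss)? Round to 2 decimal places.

-252.74

10000 TRQ × 1.692 = 16920 VLD
16920 VLD × 1.751 = 29626.92 DRK
29626.92 DRK × 0.329 = 9747.25668 TRQ
Net change: 9747.25668 − 10000 = -252.74332 TRQ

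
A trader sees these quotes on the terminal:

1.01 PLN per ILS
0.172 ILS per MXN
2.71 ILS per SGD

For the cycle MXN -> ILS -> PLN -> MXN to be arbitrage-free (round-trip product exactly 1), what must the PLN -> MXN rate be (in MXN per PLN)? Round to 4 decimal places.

5.7564

Known legs of the cycle: 0.172 × 1.01 = 0.17372
For no arbitrage the full-cycle product must be 1, so the missing rate is 1 / 0.17372 ≈ 5.756390.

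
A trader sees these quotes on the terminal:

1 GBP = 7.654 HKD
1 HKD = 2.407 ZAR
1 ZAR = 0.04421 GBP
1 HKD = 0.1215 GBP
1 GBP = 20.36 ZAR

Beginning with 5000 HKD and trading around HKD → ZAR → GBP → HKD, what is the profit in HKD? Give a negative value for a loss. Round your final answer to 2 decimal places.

-927.56

5000 HKD × 2.407 = 12035 ZAR
12035 ZAR × 0.04421 = 532.06735 GBP
532.06735 GBP × 7.654 = 4072.4434969 HKD
Net change: 4072.4434969 − 5000 = -927.5565031 HKD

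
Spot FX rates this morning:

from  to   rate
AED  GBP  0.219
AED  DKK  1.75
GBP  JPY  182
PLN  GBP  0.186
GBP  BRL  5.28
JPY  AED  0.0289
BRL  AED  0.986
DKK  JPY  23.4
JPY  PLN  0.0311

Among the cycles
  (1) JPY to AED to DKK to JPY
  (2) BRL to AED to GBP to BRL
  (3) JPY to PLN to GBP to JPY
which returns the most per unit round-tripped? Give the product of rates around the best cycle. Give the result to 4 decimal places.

1.1835

(1) 0.0289 × 1.75 × 23.4 = 1.18346
(2) 0.986 × 0.219 × 5.28 = 1.14013
(3) 0.0311 × 0.186 × 182 = 1.05280
Highest is cycle (1) at 1.1835 (>1, arbitrage).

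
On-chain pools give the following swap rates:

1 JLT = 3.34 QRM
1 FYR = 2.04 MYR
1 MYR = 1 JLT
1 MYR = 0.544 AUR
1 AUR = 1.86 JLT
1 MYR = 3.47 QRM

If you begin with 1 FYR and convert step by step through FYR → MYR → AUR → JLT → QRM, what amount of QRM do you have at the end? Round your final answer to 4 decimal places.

6.8943

1 FYR × 2.04 = 2.04 MYR
2.04 MYR × 0.544 = 1.10976 AUR
1.10976 AUR × 1.86 = 2.0641536 JLT
2.0641536 JLT × 3.34 = 6.894273024 QRM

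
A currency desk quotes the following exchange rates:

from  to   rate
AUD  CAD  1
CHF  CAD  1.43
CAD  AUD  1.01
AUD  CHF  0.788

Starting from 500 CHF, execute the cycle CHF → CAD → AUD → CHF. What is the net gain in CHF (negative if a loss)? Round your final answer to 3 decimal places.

69.054

500 CHF × 1.43 = 715 CAD
715 CAD × 1.01 = 722.15 AUD
722.15 AUD × 0.788 = 569.0542 CHF
Net change: 569.0542 − 500 = 69.0542 CHF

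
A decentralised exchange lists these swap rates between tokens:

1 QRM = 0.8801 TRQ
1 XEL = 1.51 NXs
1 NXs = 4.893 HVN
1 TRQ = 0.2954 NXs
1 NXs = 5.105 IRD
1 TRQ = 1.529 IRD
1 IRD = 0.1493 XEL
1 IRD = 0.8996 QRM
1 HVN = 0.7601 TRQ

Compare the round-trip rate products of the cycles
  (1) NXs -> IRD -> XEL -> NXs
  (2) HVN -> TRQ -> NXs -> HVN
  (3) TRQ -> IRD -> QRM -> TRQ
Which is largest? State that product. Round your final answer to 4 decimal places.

1.2106

(1) 5.105 × 0.1493 × 1.51 = 1.15089
(2) 0.7601 × 0.2954 × 4.893 = 1.09864
(3) 1.529 × 0.8996 × 0.8801 = 1.21057
Highest is cycle (3) at 1.2106 (>1, arbitrage).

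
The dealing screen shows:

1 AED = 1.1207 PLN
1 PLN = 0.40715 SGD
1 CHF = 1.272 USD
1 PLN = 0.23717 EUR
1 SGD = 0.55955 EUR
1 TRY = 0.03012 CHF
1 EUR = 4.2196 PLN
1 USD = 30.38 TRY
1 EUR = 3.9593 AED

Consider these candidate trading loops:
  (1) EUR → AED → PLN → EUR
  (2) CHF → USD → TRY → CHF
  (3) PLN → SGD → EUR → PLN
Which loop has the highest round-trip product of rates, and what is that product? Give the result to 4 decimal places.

1.1639

(1) 3.9593 × 1.1207 × 0.23717 = 1.05237
(2) 1.272 × 30.38 × 0.03012 = 1.16394
(3) 0.40715 × 0.55955 × 4.2196 = 0.96131
Highest is cycle (2) at 1.1639 (>1, arbitrage).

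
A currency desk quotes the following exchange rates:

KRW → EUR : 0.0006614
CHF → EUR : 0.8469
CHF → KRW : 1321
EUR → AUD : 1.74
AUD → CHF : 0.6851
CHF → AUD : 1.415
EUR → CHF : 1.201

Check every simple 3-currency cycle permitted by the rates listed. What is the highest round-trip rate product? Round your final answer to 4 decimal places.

1.0493

EUR→CHF→KRW→EUR: 1.201 × 1321 × 0.0006614 = 1.04932
EUR→AUD→CHF→EUR: 1.74 × 0.6851 × 0.8469 = 1.00957
Maximum is EUR→CHF→KRW→EUR at 1.0493; arbitrage exists.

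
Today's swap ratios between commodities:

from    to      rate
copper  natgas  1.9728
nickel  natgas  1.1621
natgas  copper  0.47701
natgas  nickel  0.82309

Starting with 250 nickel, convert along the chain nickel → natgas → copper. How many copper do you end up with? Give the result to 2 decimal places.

138.58

250 nickel × 1.1621 = 290.525 natgas
290.525 natgas × 0.47701 = 138.58333025 copper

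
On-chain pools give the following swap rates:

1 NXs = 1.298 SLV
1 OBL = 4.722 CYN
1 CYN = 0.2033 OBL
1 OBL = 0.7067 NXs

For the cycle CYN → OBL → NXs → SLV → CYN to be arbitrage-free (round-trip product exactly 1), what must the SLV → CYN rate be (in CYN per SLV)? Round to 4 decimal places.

Known legs of the cycle: 0.2033 × 0.7067 × 1.298 = 0.18648639878
For no arbitrage the full-cycle product must be 1, so the missing rate is 1 / 0.18648639878 ≈ 5.362321.

5.3623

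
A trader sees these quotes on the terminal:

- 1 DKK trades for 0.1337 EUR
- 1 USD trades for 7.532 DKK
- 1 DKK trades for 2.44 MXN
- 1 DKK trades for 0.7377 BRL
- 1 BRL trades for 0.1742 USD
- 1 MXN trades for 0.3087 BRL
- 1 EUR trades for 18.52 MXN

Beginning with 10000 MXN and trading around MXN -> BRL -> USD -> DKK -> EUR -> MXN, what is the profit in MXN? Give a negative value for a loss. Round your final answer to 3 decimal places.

10000 MXN × 0.3087 = 3087 BRL
3087 BRL × 0.1742 = 537.7554 USD
537.7554 USD × 7.532 = 4050.3736728 DKK
4050.3736728 DKK × 0.1337 = 541.53496005336 EUR
541.53496005336 EUR × 18.52 = 10029.2274601882272 MXN
Net change: 10029.2274601882272 − 10000 = 29.2274601882272 MXN

29.227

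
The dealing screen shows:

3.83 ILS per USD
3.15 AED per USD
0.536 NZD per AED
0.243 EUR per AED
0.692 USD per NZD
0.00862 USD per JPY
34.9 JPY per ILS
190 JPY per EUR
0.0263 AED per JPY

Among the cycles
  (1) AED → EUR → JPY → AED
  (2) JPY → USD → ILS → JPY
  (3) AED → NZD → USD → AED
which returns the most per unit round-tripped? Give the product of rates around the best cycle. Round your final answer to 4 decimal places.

1.2143

(1) 0.243 × 190 × 0.0263 = 1.21427
(2) 0.00862 × 3.83 × 34.9 = 1.15221
(3) 0.536 × 0.692 × 3.15 = 1.16837
Highest is cycle (1) at 1.2143 (>1, arbitrage).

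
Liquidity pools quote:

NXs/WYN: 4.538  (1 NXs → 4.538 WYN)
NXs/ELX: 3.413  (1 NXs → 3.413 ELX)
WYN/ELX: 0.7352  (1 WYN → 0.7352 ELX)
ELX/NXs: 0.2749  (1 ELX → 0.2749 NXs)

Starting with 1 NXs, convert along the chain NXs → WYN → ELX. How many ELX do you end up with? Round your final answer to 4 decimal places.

3.3363

1 NXs × 4.538 = 4.538 WYN
4.538 WYN × 0.7352 = 3.3363376 ELX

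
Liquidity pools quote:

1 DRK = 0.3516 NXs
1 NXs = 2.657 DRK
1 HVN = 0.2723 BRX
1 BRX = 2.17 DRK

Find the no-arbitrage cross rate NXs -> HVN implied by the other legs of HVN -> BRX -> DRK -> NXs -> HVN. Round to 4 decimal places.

Known legs of the cycle: 0.2723 × 2.17 × 0.3516 = 0.2077572756
For no arbitrage the full-cycle product must be 1, so the missing rate is 1 / 0.2077572756 ≈ 4.813309.

4.8133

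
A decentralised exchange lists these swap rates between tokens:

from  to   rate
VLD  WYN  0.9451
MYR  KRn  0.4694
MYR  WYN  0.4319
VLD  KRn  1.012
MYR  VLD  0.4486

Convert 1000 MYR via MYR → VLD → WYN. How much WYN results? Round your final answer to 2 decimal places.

423.97

1000 MYR × 0.4486 = 448.6 VLD
448.6 VLD × 0.9451 = 423.97186 WYN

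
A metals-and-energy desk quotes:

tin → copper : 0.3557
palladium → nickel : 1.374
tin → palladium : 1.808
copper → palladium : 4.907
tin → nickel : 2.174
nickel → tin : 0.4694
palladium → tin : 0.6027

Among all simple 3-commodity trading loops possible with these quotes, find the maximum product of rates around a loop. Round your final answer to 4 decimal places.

1.1661

tin→palladium→nickel→tin: 1.808 × 1.374 × 0.4694 = 1.16608
tin→copper→palladium→tin: 0.3557 × 4.907 × 0.6027 = 1.05196
Maximum is tin→palladium→nickel→tin at 1.1661; arbitrage exists.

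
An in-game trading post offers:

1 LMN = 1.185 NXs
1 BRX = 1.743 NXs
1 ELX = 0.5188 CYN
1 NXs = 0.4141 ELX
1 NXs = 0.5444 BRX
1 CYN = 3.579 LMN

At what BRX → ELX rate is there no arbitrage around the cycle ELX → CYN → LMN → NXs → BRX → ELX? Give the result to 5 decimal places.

Known legs of the cycle: 0.5188 × 3.579 × 1.185 × 0.5444 = 1.1978381275128
For no arbitrage the full-cycle product must be 1, so the missing rate is 1 / 1.1978381275128 ≈ 0.8348373.

0.83484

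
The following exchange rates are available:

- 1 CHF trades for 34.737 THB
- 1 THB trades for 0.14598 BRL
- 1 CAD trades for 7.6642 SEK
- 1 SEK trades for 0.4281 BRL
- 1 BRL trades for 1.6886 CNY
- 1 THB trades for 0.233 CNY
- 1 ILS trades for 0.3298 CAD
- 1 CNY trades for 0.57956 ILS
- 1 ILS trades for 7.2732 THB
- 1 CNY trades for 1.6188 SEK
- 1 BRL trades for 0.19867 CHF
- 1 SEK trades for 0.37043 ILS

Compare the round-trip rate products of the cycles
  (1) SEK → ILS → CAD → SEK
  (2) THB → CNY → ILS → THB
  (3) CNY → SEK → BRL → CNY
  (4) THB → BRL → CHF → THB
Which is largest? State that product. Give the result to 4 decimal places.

1.1702

(1) 0.37043 × 0.3298 × 7.6642 = 0.93632
(2) 0.233 × 0.57956 × 7.2732 = 0.98215
(3) 1.6188 × 0.4281 × 1.6886 = 1.17021
(4) 0.14598 × 0.19867 × 34.737 = 1.00744
Highest is cycle (3) at 1.1702 (>1, arbitrage).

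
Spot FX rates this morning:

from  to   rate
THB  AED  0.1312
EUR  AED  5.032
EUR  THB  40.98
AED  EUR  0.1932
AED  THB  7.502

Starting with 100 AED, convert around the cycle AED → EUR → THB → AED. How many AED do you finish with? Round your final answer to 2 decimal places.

100 AED × 0.1932 = 19.32 EUR
19.32 EUR × 40.98 = 791.7336 THB
791.7336 THB × 0.1312 = 103.87544832 AED

103.88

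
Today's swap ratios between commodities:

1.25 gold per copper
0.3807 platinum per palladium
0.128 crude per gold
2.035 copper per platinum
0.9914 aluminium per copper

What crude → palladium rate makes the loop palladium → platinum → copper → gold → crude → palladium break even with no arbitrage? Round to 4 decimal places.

8.0674

Known legs of the cycle: 0.3807 × 2.035 × 1.25 × 0.128 = 0.12395592
For no arbitrage the full-cycle product must be 1, so the missing rate is 1 / 0.12395592 ≈ 8.067384.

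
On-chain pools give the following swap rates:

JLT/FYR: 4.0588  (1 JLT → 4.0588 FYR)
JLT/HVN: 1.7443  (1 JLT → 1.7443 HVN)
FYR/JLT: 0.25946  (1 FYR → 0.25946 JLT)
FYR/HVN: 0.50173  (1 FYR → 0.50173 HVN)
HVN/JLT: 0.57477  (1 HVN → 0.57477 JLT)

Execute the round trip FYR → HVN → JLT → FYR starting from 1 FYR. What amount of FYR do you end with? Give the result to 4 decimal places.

1.1705

1 FYR × 0.50173 = 0.50173 HVN
0.50173 HVN × 0.57477 = 0.2883793521 JLT
0.2883793521 JLT × 4.0588 = 1.17047411430348 FYR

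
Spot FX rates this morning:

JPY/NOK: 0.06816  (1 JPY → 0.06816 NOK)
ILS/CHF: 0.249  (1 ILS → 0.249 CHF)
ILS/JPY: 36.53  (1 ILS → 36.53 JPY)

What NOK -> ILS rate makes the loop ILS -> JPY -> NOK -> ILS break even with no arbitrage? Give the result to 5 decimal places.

0.40163

Known legs of the cycle: 36.53 × 0.06816 = 2.4898848
For no arbitrage the full-cycle product must be 1, so the missing rate is 1 / 2.4898848 ≈ 0.4016250.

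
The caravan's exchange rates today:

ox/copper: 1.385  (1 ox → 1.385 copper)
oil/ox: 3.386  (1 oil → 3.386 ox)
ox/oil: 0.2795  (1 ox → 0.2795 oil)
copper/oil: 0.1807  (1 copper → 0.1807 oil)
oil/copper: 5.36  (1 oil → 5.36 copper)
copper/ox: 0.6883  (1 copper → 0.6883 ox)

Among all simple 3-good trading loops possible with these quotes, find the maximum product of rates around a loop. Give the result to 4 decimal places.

1.0312

ox→oil→copper→ox: 0.2795 × 5.36 × 0.6883 = 1.03116
ox→copper→oil→ox: 1.385 × 0.1807 × 3.386 = 0.84741
Maximum is ox→oil→copper→ox at 1.0312; arbitrage exists.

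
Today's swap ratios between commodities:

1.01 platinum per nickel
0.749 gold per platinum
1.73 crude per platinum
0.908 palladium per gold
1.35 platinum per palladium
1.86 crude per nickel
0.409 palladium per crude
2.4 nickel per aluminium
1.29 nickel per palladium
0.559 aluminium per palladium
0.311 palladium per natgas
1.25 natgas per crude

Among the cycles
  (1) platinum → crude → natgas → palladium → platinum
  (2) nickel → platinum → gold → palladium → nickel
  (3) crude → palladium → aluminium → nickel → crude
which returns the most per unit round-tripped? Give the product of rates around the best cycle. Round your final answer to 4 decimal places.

1.0206

(1) 1.73 × 1.25 × 0.311 × 1.35 = 0.90793
(2) 1.01 × 0.749 × 0.908 × 1.29 = 0.88609
(3) 0.409 × 0.559 × 2.4 × 1.86 = 1.02061
Highest is cycle (3) at 1.0206 (>1, arbitrage).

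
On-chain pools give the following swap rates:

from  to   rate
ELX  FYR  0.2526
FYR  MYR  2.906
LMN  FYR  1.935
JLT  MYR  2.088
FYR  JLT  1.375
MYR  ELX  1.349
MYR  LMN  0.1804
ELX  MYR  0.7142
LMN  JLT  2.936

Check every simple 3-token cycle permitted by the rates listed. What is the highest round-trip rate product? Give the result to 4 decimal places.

LMN→JLT→MYR→LMN: 2.936 × 2.088 × 0.1804 = 1.10592
LMN→FYR→MYR→LMN: 1.935 × 2.906 × 0.1804 = 1.01441
MYR→ELX→FYR→MYR: 1.349 × 0.2526 × 2.906 = 0.99024
Maximum is LMN→JLT→MYR→LMN at 1.1059; arbitrage exists.

1.1059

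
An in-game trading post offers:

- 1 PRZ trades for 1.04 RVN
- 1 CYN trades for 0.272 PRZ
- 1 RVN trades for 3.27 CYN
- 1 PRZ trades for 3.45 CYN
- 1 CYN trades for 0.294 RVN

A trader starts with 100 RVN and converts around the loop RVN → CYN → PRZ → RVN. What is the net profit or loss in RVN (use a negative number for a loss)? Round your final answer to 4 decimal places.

100 RVN × 3.27 = 327 CYN
327 CYN × 0.272 = 88.944 PRZ
88.944 PRZ × 1.04 = 92.50176 RVN
Net change: 92.50176 − 100 = -7.49824 RVN

-7.4982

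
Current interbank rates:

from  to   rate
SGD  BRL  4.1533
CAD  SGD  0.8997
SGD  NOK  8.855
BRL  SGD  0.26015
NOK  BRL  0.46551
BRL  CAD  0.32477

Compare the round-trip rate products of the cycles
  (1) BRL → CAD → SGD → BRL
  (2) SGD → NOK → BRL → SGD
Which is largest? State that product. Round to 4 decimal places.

(1) 0.32477 × 0.8997 × 4.1533 = 1.21358
(2) 8.855 × 0.46551 × 0.26015 = 1.07236
Highest is cycle (1) at 1.2136 (>1, arbitrage).

1.2136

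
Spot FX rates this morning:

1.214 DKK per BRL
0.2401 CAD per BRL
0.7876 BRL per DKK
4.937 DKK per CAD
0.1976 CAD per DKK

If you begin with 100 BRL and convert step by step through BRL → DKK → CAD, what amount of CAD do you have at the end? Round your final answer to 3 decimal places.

23.989

100 BRL × 1.214 = 121.4 DKK
121.4 DKK × 0.1976 = 23.98864 CAD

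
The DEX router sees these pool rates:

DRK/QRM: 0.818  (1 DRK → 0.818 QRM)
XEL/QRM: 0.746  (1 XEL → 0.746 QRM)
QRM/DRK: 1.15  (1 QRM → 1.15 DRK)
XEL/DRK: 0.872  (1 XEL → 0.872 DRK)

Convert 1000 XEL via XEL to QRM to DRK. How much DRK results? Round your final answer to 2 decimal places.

857.90

1000 XEL × 0.746 = 746 QRM
746 QRM × 1.15 = 857.9 DRK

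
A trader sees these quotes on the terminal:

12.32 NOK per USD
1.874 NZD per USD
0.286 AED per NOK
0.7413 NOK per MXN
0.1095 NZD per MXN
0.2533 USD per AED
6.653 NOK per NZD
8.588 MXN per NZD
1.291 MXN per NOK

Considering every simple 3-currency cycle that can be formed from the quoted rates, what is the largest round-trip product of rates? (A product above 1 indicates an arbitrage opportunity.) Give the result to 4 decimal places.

0.9405

MXN→NZD→NOK→MXN: 0.1095 × 6.653 × 1.291 = 0.94050
AED→USD→NOK→AED: 0.2533 × 12.32 × 0.286 = 0.89251
Maximum is MXN→NZD→NOK→MXN at 0.9405; no arbitrage — every cycle loses value.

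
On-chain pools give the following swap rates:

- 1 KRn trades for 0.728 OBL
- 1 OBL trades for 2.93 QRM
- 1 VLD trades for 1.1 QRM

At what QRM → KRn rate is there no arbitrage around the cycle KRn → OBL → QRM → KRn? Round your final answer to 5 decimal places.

0.46881

Known legs of the cycle: 0.728 × 2.93 = 2.13304
For no arbitrage the full-cycle product must be 1, so the missing rate is 1 / 2.13304 ≈ 0.4688145.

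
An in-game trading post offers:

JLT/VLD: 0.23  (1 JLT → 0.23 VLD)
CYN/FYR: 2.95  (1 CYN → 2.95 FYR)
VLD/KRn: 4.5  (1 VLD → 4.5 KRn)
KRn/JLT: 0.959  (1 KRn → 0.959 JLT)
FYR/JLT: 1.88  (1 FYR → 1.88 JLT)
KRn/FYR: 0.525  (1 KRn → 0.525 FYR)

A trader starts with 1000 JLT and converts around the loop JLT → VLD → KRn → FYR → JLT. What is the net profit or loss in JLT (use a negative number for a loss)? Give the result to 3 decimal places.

21.545

1000 JLT × 0.23 = 230 VLD
230 VLD × 4.5 = 1035 KRn
1035 KRn × 0.525 = 543.375 FYR
543.375 FYR × 1.88 = 1021.545 JLT
Net change: 1021.545 − 1000 = 21.545 JLT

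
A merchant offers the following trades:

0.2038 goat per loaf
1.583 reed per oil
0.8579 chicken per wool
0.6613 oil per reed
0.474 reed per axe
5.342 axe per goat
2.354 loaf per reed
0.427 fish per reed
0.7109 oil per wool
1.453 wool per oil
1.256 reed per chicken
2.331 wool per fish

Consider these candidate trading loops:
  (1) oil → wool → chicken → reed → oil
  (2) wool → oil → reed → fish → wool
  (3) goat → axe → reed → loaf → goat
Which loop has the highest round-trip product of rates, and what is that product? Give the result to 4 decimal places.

1.2148

(1) 1.453 × 0.8579 × 1.256 × 0.6613 = 1.03536
(2) 0.7109 × 1.583 × 0.427 × 2.331 = 1.12011
(3) 5.342 × 0.474 × 2.354 × 0.2038 = 1.21477
Highest is cycle (3) at 1.2148 (>1, arbitrage).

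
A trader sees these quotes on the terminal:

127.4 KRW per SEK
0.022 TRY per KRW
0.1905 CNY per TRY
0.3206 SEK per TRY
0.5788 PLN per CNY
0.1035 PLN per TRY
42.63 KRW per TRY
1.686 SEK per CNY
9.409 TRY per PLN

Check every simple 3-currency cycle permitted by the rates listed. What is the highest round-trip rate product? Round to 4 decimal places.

CNY→PLN→TRY→CNY: 0.5788 × 9.409 × 0.1905 = 1.03745
SEK→KRW→TRY→SEK: 127.4 × 0.022 × 0.3206 = 0.89858
Maximum is CNY→PLN→TRY→CNY at 1.0374; arbitrage exists.

1.0374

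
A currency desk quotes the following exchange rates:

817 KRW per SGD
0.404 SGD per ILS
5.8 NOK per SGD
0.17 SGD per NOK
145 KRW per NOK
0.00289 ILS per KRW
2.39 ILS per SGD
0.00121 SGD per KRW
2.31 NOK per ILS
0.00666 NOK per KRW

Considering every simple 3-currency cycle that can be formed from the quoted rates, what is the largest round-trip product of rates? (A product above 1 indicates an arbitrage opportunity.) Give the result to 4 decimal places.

1.0176

NOK→KRW→SGD→NOK: 145 × 0.00121 × 5.8 = 1.01761
NOK→KRW→ILS→NOK: 145 × 0.00289 × 2.31 = 0.96801
ILS→SGD→KRW→ILS: 0.404 × 817 × 0.00289 = 0.95390
NOK→SGD→ILS→NOK: 0.17 × 2.39 × 2.31 = 0.93855
NOK→SGD→KRW→NOK: 0.17 × 817 × 0.00666 = 0.92501
Maximum is NOK→KRW→SGD→NOK at 1.0176; arbitrage exists.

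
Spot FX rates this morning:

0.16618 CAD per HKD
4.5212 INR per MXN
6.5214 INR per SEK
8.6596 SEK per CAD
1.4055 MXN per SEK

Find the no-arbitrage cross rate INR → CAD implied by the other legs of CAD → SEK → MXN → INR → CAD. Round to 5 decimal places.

Known legs of the cycle: 8.6596 × 1.4055 × 4.5212 = 55.02783173736
For no arbitrage the full-cycle product must be 1, so the missing rate is 1 / 55.02783173736 ≈ 0.0181726.

0.01817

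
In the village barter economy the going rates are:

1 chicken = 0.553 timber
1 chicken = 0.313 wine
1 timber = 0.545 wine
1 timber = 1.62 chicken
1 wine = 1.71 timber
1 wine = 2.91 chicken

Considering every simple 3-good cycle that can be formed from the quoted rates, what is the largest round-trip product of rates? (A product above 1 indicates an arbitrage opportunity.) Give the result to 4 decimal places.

timber→wine→chicken→timber: 0.545 × 2.91 × 0.553 = 0.87703
timber→chicken→wine→timber: 1.62 × 0.313 × 1.71 = 0.86707
Maximum is timber→wine→chicken→timber at 0.8770; no arbitrage — every cycle loses value.

0.8770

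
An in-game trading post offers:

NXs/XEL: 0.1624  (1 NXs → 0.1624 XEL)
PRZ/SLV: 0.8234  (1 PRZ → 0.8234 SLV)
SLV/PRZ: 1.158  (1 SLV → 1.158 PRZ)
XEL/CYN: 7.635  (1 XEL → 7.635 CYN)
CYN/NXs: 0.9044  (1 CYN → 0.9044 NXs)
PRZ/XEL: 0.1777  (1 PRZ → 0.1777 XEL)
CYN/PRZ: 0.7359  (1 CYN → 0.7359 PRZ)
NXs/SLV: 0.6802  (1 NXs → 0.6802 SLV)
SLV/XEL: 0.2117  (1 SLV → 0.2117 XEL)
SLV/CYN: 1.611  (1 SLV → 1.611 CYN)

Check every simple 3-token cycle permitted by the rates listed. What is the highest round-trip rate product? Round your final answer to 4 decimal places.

XEL→CYN→NXs→XEL: 7.635 × 0.9044 × 0.1624 = 1.12139
XEL→CYN→PRZ→XEL: 7.635 × 0.7359 × 0.1777 = 0.99842
CYN→NXs→SLV→CYN: 0.9044 × 0.6802 × 1.611 = 0.99104
CYN→PRZ→SLV→CYN: 0.7359 × 0.8234 × 1.611 = 0.97617
Maximum is XEL→CYN→NXs→XEL at 1.1214; arbitrage exists.

1.1214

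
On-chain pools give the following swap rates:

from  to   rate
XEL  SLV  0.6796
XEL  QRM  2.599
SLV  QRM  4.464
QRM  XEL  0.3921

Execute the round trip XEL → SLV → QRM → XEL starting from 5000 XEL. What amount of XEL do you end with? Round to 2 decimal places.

5947.64

5000 XEL × 0.6796 = 3398 SLV
3398 SLV × 4.464 = 15168.672 QRM
15168.672 QRM × 0.3921 = 5947.6362912 XEL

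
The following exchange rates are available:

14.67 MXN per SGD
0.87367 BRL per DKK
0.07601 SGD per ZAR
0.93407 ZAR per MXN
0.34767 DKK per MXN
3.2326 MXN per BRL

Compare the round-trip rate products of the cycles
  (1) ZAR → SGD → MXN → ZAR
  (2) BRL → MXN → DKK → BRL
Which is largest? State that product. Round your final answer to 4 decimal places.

1.0416

(1) 0.07601 × 14.67 × 0.93407 = 1.04155
(2) 3.2326 × 0.34767 × 0.87367 = 0.98190
Highest is cycle (1) at 1.0416 (>1, arbitrage).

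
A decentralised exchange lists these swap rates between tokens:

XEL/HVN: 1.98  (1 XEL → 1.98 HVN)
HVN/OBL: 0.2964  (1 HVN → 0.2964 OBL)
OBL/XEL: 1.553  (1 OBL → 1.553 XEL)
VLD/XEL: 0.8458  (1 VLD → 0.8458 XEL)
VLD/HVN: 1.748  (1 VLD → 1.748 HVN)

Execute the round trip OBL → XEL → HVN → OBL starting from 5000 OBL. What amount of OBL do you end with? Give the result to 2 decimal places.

4557.06

5000 OBL × 1.553 = 7765 XEL
7765 XEL × 1.98 = 15374.7 HVN
15374.7 HVN × 0.2964 = 4557.06108 OBL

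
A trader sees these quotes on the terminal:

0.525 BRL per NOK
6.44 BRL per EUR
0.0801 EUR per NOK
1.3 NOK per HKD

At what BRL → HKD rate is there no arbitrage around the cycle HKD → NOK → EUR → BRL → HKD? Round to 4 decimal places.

1.4912

Known legs of the cycle: 1.3 × 0.0801 × 6.44 = 0.6705972
For no arbitrage the full-cycle product must be 1, so the missing rate is 1 / 0.6705972 ≈ 1.491208.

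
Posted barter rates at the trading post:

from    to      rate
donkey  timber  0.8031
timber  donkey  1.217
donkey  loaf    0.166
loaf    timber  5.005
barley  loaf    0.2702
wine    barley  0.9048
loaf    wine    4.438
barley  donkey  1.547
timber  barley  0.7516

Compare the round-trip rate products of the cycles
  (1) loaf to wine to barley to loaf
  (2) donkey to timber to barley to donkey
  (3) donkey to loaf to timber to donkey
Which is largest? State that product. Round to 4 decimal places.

(1) 4.438 × 0.9048 × 0.2702 = 1.08499
(2) 0.8031 × 0.7516 × 1.547 = 0.93378
(3) 0.166 × 5.005 × 1.217 = 1.01112
Highest is cycle (1) at 1.0850 (>1, arbitrage).

1.0850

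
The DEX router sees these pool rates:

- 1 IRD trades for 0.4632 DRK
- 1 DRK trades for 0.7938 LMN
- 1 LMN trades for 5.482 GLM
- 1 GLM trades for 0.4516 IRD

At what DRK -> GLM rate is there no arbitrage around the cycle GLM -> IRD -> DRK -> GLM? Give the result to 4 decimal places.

4.7805

Known legs of the cycle: 0.4516 × 0.4632 = 0.20918112
For no arbitrage the full-cycle product must be 1, so the missing rate is 1 / 0.20918112 ≈ 4.780546.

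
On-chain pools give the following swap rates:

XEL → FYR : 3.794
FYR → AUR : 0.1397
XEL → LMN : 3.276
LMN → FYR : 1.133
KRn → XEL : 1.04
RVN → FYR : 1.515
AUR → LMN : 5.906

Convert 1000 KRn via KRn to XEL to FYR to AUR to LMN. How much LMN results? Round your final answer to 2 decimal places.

1000 KRn × 1.04 = 1040 XEL
1040 XEL × 3.794 = 3945.76 FYR
3945.76 FYR × 0.1397 = 551.222672 AUR
551.222672 AUR × 5.906 = 3255.521100832 LMN

3255.52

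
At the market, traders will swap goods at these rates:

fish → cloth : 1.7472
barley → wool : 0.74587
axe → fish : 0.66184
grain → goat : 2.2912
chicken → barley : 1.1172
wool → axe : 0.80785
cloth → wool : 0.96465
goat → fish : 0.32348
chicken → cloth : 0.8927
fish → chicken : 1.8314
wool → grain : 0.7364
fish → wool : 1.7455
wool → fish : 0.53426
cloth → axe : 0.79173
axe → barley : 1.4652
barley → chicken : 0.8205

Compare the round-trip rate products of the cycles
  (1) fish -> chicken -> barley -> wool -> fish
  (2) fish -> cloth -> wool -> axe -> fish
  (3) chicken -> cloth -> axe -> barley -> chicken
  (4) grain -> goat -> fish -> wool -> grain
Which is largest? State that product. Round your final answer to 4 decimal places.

0.9527

(1) 1.8314 × 1.1172 × 0.74587 × 0.53426 = 0.81532
(2) 1.7472 × 0.96465 × 0.80785 × 0.66184 = 0.90115
(3) 0.8927 × 0.79173 × 1.4652 × 0.8205 = 0.84969
(4) 2.2912 × 0.32348 × 1.7455 × 0.7364 = 0.95267
Highest is cycle (4) at 0.9527 (≤1, no arbitrage).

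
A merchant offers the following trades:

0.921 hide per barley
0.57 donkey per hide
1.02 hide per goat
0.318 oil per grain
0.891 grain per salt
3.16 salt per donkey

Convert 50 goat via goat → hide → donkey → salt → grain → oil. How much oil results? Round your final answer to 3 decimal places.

50 goat × 1.02 = 51 hide
51 hide × 0.57 = 29.07 donkey
29.07 donkey × 3.16 = 91.8612 salt
91.8612 salt × 0.891 = 81.8483292 grain
81.8483292 grain × 0.318 = 26.0277686856 oil

26.028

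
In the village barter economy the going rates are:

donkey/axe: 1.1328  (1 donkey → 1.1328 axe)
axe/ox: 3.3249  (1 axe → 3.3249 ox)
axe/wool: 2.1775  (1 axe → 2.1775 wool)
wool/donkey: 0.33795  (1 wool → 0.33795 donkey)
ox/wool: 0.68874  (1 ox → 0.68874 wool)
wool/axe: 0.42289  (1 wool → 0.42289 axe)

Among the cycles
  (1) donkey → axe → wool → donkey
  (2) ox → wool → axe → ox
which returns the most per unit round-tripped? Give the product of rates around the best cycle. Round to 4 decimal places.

0.9684

(1) 1.1328 × 2.1775 × 0.33795 = 0.83361
(2) 0.68874 × 0.42289 × 3.3249 = 0.96841
Highest is cycle (2) at 0.9684 (≤1, no arbitrage).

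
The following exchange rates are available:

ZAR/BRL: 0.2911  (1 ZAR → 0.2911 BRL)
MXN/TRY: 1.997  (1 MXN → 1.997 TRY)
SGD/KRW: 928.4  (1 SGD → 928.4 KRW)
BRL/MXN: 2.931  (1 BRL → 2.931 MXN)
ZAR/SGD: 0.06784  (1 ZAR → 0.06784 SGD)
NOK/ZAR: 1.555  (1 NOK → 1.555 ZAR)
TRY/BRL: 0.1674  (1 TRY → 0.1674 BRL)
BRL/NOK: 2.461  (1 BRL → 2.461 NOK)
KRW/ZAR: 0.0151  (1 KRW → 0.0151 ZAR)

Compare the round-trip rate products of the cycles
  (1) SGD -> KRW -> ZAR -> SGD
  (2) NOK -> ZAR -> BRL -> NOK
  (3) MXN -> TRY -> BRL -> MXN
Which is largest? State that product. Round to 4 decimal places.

(1) 928.4 × 0.0151 × 0.06784 = 0.95104
(2) 1.555 × 0.2911 × 2.461 = 1.11400
(3) 1.997 × 0.1674 × 2.931 = 0.97983
Highest is cycle (2) at 1.1140 (>1, arbitrage).

1.1140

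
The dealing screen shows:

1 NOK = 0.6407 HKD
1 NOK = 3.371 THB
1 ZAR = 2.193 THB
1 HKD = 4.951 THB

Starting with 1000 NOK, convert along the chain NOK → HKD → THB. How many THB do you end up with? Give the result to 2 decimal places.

1000 NOK × 0.6407 = 640.7 HKD
640.7 HKD × 4.951 = 3172.1057 THB

3172.11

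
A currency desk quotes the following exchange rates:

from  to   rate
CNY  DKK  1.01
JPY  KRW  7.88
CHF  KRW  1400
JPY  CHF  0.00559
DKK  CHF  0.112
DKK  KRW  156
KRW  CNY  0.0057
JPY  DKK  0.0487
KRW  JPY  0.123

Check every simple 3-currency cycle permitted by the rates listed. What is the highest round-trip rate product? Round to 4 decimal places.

0.9626

CHF→KRW→JPY→CHF: 1400 × 0.123 × 0.00559 = 0.96260
KRW→JPY→DKK→KRW: 0.123 × 0.0487 × 156 = 0.93446
KRW→CNY→DKK→KRW: 0.0057 × 1.01 × 156 = 0.89809
Maximum is CHF→KRW→JPY→CHF at 0.9626; no arbitrage — every cycle loses value.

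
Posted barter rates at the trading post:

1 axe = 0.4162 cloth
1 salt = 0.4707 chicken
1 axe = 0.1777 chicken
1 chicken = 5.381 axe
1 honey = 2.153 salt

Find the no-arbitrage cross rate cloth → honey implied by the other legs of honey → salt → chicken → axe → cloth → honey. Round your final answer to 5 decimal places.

Known legs of the cycle: 2.153 × 0.4707 × 5.381 × 0.4162 = 2.26962076416462
For no arbitrage the full-cycle product must be 1, so the missing rate is 1 / 2.26962076416462 ≈ 0.4406022.

0.44060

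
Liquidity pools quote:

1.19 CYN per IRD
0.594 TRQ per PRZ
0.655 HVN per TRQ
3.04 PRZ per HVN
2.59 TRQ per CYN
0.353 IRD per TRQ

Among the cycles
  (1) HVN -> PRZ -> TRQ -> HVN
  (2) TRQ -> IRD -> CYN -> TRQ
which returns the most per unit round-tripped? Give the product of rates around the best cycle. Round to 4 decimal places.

(1) 3.04 × 0.594 × 0.655 = 1.18277
(2) 0.353 × 1.19 × 2.59 = 1.08798
Highest is cycle (1) at 1.1828 (>1, arbitrage).

1.1828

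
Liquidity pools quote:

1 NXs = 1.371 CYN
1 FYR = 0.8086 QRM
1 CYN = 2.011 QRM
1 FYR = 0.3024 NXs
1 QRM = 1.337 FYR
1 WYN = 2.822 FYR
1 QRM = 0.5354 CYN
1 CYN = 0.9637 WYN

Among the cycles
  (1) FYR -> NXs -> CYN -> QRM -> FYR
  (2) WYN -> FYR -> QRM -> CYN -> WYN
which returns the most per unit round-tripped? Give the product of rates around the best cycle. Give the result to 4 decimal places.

(1) 0.3024 × 1.371 × 2.011 × 1.337 = 1.11471
(2) 2.822 × 0.8086 × 0.5354 × 0.9637 = 1.17736
Highest is cycle (2) at 1.1774 (>1, arbitrage).

1.1774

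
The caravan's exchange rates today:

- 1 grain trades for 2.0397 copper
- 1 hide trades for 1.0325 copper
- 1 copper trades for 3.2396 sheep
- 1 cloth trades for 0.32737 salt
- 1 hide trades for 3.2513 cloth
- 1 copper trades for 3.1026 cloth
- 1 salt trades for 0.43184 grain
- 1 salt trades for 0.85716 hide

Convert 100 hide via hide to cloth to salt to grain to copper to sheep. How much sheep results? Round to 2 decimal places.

100 hide × 3.2513 = 325.13 cloth
325.13 cloth × 0.32737 = 106.4378081 salt
106.4378081 salt × 0.43184 = 45.964103049904 grain
45.964103049904 grain × 2.0397 = 93.7529809908891888 copper
93.7529809908891888 copper × 3.2396 = 303.72215721808461603648 sheep

303.72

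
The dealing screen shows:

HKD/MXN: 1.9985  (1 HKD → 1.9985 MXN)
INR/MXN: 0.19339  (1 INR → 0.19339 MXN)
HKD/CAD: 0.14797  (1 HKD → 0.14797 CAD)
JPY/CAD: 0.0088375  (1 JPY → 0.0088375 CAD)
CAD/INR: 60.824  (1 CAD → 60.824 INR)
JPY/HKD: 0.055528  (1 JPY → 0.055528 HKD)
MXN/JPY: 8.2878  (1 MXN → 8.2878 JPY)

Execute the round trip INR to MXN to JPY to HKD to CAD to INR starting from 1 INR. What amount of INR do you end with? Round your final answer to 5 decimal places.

1 INR × 0.19339 = 0.19339 MXN
0.19339 MXN × 8.2878 = 1.602777642 JPY
1.602777642 JPY × 0.055528 = 0.088999036904976 HKD
0.088999036904976 HKD × 0.14797 = 0.01316918749082929872 CAD
0.01316918749082929872 CAD × 60.824 = 0.80100265994220126534528 INR

0.80100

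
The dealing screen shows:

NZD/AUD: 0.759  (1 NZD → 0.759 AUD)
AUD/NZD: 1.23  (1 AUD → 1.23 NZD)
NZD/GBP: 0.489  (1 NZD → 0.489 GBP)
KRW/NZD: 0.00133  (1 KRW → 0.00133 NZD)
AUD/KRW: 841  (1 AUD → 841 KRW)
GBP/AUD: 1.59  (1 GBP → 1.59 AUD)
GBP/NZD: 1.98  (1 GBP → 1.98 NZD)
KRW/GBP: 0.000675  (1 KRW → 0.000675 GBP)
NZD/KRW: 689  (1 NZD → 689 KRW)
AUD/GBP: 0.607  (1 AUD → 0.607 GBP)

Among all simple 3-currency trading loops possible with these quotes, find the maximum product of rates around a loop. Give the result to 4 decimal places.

NZD→GBP→AUD→NZD: 0.489 × 1.59 × 1.23 = 0.95634
KRW→GBP→NZD→KRW: 0.000675 × 1.98 × 689 = 0.92085
NZD→AUD→GBP→NZD: 0.759 × 0.607 × 1.98 = 0.91221
KRW→GBP→AUD→KRW: 0.000675 × 1.59 × 841 = 0.90260
KRW→NZD→AUD→KRW: 0.00133 × 0.759 × 841 = 0.84896
Maximum is NZD→GBP→AUD→NZD at 0.9563; no arbitrage — every cycle loses value.

0.9563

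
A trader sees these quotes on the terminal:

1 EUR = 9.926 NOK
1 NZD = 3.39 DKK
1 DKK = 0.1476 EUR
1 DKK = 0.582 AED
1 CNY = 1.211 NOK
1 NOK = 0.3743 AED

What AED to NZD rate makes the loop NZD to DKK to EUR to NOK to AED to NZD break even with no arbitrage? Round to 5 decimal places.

0.53792

Known legs of the cycle: 3.39 × 0.1476 × 9.926 × 0.3743 = 1.8590032698552
For no arbitrage the full-cycle product must be 1, so the missing rate is 1 / 1.8590032698552 ≈ 0.5379227.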